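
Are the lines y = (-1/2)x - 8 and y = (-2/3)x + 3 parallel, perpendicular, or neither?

Slope of line 1: m1 = -1/2
Slope of line 2: m2 = -2/3
m1 != m2 and m1*m2 = 1/3 != -1. Neither.

Neither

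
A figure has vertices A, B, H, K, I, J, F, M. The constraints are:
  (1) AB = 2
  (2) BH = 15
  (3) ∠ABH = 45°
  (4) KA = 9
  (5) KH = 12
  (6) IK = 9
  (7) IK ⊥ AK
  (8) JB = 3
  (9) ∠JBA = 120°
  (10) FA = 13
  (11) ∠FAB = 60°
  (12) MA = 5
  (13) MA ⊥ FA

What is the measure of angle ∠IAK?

Step 1: By the law of cosines on triangle AKI: AI² = 9² + 9² − 2·9·9·cos(90°) = 162, so AI = 9·√2.
Step 2: By the inverse law of cosines on triangle IAK: cos(∠IAK) = ((9·√2)² + 9² − 9²) / (2·9·√2·9) = 162/229.1 = 0.7071, so ∠IAK = 45°.

Therefore, the measure of angle ∠IAK = 45°.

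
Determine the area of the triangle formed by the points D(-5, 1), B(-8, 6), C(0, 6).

Using the Shoelace formula for a triangle:
Area = (1/2)|x0(y1 - y2) + x1(y2 - y0) + x2(y0 - y1)|
Area = (1/2)|-5(6 - 6) + -8(6 - 1) + 0(1 - 6)|
Area = (1/2)|0 + -40 + 0|
Area = (1/2)|-40|
Area = (1/2)(40)
Area = 20

20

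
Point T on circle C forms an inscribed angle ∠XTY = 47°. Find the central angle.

By the inscribed angle theorem, the central angle is twice the inscribed angle.
Central angle = 2 × 47° = 94°

94°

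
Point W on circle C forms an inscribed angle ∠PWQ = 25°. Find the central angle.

The inscribed angle theorem states that a central angle is always twice any inscribed angle that subtends the same arc.
Since the inscribed angle is 25°, the central angle = 2 × 25° = 50°.

50°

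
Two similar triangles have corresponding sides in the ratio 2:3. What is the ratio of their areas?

The ratio of areas of similar triangles equals the square of the side ratio.
Side ratio = 2:3
Area ratio = (2/3)^2 = 4/9 = 4:9

4:9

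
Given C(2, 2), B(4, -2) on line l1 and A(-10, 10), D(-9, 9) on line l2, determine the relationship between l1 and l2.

Slope of line 1: m1 = (-2 - 2)/(4 - 2) = -4/2 = -2
Slope of line 2: m2 = (9 - 10)/(-9 - -10) = -1/1 = -1
For parallel lines we need equal slopes: -2 != -1.
For perpendicular lines we need m1*m2 = -1: (-2)(-1) = 2 != -1.
Since neither condition holds, the lines are neither parallel nor perpendicular.

Neither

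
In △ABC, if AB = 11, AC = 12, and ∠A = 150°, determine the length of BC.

Law of cosines: BC^2 = 11^2 + 12^2 - 2(11)(12)cos(150°) = 132*sqrt(3) + 265, so BC = sqrt(132*sqrt(3) + 265).

sqrt(132*sqrt(3) + 265)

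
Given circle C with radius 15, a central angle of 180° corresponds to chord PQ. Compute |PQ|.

Chord length = 2r sin(θ/2)
= 2 × 15 × sin(180°/2)
= 2 × 15 × sin(90°)
= 30

30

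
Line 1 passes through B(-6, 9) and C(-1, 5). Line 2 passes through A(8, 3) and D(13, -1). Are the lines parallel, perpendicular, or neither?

Slope of line 1: m1 = (5 - 9)/(-1 - -6) = -4/5 = -4/5
Slope of line 2: m2 = (-1 - 3)/(13 - 8) = -4/5 = -4/5
m1 = m2, so the lines are parallel.

Parallel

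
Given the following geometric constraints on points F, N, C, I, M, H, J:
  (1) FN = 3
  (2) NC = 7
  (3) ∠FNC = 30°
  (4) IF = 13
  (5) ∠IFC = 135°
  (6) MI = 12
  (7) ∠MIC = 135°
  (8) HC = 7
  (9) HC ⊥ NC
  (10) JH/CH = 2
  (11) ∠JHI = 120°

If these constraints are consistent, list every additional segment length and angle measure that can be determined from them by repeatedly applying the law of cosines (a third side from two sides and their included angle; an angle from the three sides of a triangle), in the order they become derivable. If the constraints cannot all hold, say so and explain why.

The constraints are consistent. Derivable facts, in order:
After 1 step:
- FC ≈ 4.65
- NH = 7·√2
After 2 steps:
- CI ≈ 16.62
- ∠CFN = 131.18°
- ∠CHN = 45°
- ∠CNH = 45°
- ∠FCN = 18.82°
After 3 steps:
- CM ≈ 26.5
- ∠CIF = 11.41°
- ∠FCI = 33.59°
After 4 steps:
- ∠CMI = 26.32°
- ∠ICM = 18.68°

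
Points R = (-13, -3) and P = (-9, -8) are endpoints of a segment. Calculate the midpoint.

M = ((x₁ + x₂)/2, (y₁ + y₂)/2)
= ((-13 + -9)/2, (-3 + -8)/2)
= (-22/2, -11/2) = (-11, -11/2)

(-11, -11/2)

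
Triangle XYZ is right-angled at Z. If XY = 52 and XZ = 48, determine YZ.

Rearranging the Pythagorean theorem to solve for the unknown leg:
leg^2 = hypotenuse^2 - known_leg^2 = 2704 - 2304 = 400
leg = sqrt(400) = 20.

20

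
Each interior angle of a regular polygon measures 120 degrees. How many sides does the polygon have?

Exterior angle = 180 - 120 = 60. n = 360 / 60 = 6.

6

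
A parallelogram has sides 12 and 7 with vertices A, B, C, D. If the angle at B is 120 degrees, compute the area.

The area of a parallelogram equals the product of two adjacent sides times the sine of the included angle.
This is because the height equals 7 * sin(120°) = 7*sqrt(3)/2.
Area = 12 * 7*sqrt(3)/2 = 42*sqrt(3)

42*sqrt(3)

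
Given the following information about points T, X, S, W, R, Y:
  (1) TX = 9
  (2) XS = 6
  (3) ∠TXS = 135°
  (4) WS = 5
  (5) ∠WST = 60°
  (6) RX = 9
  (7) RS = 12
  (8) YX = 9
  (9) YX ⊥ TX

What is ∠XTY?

Step 1: By the law of cosines on triangle TXY: TY² = 9² + 9² − 2·9·9·cos(90°) = 162, so TY = 9·√2.
Step 2: By the inverse law of cosines on triangle XTY: cos(∠XTY) = (9² + (9·√2)² − 9²) / (2·9·9·√2) = 162/229.1 = 0.7071, so ∠XTY = 45°.

Therefore, the measure of angle ∠XTY = 45°.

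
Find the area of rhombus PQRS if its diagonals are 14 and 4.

Area = (14 * 4) / 2 = 56 / 2 = 28

28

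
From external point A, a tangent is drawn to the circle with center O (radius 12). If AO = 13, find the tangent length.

Let T be the point of tangency. Then OT ⊥ AT (radius ⊥ tangent).
In right triangle OTA: OA² = OT² + AT²
13² = 12² + AT²
AT² = 25, AT = 5

5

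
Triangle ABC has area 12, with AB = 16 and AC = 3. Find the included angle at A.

sin(C) = 2 * 12 / (16 * 3) = 1/2, so C = arcsin(1/2) = 30°.
Since sin(180° - C) = sin(C), the obtuse angle 150° gives the same area, so C = 30° or C = 150°.

30° or 150°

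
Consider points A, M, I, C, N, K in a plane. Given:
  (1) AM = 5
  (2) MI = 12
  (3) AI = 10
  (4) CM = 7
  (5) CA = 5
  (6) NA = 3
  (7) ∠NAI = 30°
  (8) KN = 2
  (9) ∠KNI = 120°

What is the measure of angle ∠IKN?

Step 1: By the law of cosines on triangle NAI: NI² = 3² + 10² − 2·3·10·cos(30°) = 57.04, so NI ≈ 7.55.
Step 2: By the law of cosines on triangle KNI: KI² = 2² + 7.55² − 2·2·7.55·cos(120°) = 76.14, so KI ≈ 8.73.
Step 3: By the inverse law of cosines on triangle IKN: cos(∠IKN) = (8.73² + 2² − 7.55²) / (2·8.73·2) = 23.1/34.9 = 0.662, so ∠IKN = 48.55°.

Therefore, the measure of angle ∠IKN = 48.55°.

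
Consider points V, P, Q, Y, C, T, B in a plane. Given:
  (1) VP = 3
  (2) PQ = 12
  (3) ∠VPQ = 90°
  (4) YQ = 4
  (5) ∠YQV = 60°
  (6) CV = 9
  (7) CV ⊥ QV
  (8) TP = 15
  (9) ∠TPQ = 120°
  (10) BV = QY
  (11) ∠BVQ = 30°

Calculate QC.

Step 1: By the law of cosines on triangle VPQ: VQ² = 3² + 12² − 2·3·12·cos(90°) = 153, so VQ = 3·√17.
Step 2: By the law of cosines on triangle QVC: QC² = (3·√17)² + 9² − 2·3·√17·9·cos(90°) = 234, so QC = 3·√26.

Therefore, the length of QC = 3·√26.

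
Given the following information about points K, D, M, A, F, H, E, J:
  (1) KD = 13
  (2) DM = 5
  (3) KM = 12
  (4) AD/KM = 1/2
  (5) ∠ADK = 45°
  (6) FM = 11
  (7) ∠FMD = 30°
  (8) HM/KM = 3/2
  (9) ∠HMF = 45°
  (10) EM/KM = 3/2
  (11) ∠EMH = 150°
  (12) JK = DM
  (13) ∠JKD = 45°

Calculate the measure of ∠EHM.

From the given relations: HM = 3/2·KM = 3/2·12 = 18; EM = 3/2·KM = 3/2·12 = 18.
Step 1: By the law of cosines on triangle HME: HE² = 18² + 18² − 2·18·18·cos(150°) = 1209.18, so HE ≈ 34.77.
Step 2: By the inverse law of cosines on triangle EHM: cos(∠EHM) = (34.77² + 18² − 18²) / (2·34.77·18) = 1209.18/1251.84 = 0.9659, so ∠EHM = 15°.

Therefore, the measure of angle ∠EHM = 15°.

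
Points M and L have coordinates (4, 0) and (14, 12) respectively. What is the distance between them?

d = sqrt((10)^2 + (12)^2) = sqrt(244) = 2*sqrt(61)

2*sqrt(61)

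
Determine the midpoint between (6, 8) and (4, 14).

The midpoint is the point halfway along the segment.
Move half the horizontal distance: 6 + (4 - 6)/2 = 6 + -2/2 = 5
Move half the vertical distance: 8 + (14 - 8)/2 = 8 + 6/2 = 11
Midpoint = (5, 11)

(5, 11)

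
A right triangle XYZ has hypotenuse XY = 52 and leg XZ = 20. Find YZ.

YZ = sqrt(52^2 - 20^2) = sqrt(2304) = 48

48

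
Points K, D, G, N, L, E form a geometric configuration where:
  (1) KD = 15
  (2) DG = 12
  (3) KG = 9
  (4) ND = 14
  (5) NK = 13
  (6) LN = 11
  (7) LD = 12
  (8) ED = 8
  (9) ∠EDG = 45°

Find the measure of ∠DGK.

Step 1: By the inverse law of cosines on triangle DGK: cos(∠DGK) = (12² + 9² − 15²) / (2·12·9) = 0/216 = 0, so ∠DGK = 90°.

Therefore, the measure of angle ∠DGK = 90°.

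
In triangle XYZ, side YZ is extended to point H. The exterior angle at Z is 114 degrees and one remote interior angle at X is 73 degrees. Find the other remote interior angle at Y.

angle Y = 114 - 73 = 41 degrees (exterior angle theorem).

41 degrees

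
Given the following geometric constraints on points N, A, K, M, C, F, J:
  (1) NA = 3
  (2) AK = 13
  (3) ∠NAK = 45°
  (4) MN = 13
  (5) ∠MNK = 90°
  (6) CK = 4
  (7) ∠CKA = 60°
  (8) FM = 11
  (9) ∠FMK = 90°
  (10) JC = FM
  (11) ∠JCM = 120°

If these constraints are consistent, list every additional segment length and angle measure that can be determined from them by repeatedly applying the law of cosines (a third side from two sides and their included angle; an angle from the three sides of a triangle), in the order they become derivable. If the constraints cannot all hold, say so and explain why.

The constraints are consistent. Derivable facts, in order:
After 1 step:
- AC = √133
- NK ≈ 11.08
After 2 steps:
- KM ≈ 17.08
- ∠ACK = 102.52°
- ∠AKN = 11.03°
- ∠ANK = 123.97°
- ∠CAK = 17.48°
After 3 steps:
- KF ≈ 20.32
- ∠KMN = 40.45°
- ∠MKN = 49.55°
After 4 steps:
- ∠FKM = 32.78°
- ∠KFM = 57.22°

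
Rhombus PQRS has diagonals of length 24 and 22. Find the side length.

Half-diagonals are 12 and 11. side = sqrt(12^2 + 11^2) = sqrt(265)

sqrt(265)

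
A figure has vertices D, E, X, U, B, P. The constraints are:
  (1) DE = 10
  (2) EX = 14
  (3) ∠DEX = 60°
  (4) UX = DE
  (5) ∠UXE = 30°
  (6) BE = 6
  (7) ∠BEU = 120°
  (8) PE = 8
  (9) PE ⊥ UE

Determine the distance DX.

Step 1: By the law of cosines on triangle DEX: DX² = 10² + 14² − 2·10·14·cos(60°) = 156, so DX = 2·√39.

Therefore, the length of DX = 2·√39.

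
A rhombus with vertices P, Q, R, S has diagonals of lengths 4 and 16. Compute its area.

The diagonals of a rhombus divide it into four right triangles.
Each triangle has legs 4/ 2 = 2 and 16/2 = 8, so each has area (1/2)*2*8 = 8.
Four such triangles give total area = (d1 * d2) / 2 = 32.

32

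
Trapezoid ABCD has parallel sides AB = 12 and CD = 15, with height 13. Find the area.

Area = (12 + 15) * 13 / 2 = 351 / 2 = 351/2

351/2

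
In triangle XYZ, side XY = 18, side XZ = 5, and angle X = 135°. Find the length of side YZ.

By the law of cosines: YZ^2 = XY^2 + XZ^2 - 2*XY*XZ*cos(X)
YZ^2 = 18^2 + 5^2 - 2*18*5*cos(135°)
YZ^2 = 324 + 25 - 180*(-sqrt(2)/2)
YZ^2 = 90*sqrt(2) + 349
YZ = sqrt(90*sqrt(2) + 349)

sqrt(90*sqrt(2) + 349)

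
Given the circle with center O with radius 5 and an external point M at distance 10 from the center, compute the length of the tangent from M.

Let T be the point of tangency. Then OT ⊥ MT (radius ⊥ tangent).
In right triangle OTM: OM² = OT² + MT²
10² = 5² + MT²
MT² = 75, MT = 5*sqrt(3)

5*sqrt(3)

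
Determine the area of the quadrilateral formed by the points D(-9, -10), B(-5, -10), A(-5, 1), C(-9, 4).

Using the Shoelace formula for a quadrilateral (vertices in order):
Area = (1/2)|sum of (x_i * y_(i+1) - x_(i+1) * y_i)|
Terms: (-9*-10 - -5*-10) = 40, (-5*1 - -5*-10) = -55, (-5*4 - -9*1) = -11, (-9*-10 - -9*4) = 126
Sum = 100
Area = (1/2)(100) = 50

50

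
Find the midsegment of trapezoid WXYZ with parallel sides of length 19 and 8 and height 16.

The midsegment of a trapezoid = (base1 + base2) / 2
midsegment = (19 + 8) / 2
midsegment = 27 / 2
midsegment = 27/2

27/2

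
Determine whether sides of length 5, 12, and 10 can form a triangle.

Sort the sides: 5, 10, 12.
It suffices to check that the sum of the two smallest exceeds the largest:
5 + 10 = 15 > 12. ✓
Yes, a valid triangle can be formed.

Yes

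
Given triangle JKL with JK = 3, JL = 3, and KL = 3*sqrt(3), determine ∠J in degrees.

cos(J) = (3² + 3² - (3*sqrt(3))²) / (2 × 3 × 3) = -1/2, so J = arccos(-1/2) = 120°.

120°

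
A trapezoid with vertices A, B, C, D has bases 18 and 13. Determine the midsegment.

The midsegment of a trapezoid = (base1 + base2) / 2
midsegment = (18 + 13) / 2
midsegment = 31 / 2
midsegment = 31/2

31/2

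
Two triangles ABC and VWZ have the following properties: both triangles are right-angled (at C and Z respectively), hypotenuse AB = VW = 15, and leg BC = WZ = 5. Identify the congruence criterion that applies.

The given information matches HL: The hypotenuse and one leg of two right triangles are equal (Hypotenuse-Leg).

HL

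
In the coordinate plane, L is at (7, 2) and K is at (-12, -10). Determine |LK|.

d = sqrt((-19)^2 + (-12)^2) = sqrt(505)

sqrt(505)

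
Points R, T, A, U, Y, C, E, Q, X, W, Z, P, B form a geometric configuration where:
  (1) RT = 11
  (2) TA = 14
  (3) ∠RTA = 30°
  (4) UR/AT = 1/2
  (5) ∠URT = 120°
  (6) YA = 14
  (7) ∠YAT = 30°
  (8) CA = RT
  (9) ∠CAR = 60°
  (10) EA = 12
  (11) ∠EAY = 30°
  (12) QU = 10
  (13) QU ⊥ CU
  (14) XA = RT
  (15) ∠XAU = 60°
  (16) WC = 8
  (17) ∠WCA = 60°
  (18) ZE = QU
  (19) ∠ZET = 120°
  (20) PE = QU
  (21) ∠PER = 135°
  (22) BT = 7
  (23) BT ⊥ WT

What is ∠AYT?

Step 1: By the law of cosines on triangle YAT: YT² = 14² + 14² − 2·14·14·cos(30°) = 52.52, so YT ≈ 7.25.
Step 2: By the inverse law of cosines on triangle AYT: cos(∠AYT) = (14² + 7.25² − 14²) / (2·14·7.25) = 52.52/202.91 = 0.2588, so ∠AYT = 75°.

Therefore, the measure of angle ∠AYT = 75°.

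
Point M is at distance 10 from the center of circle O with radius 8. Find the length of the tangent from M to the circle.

tangent = √(d² - r²) = √(10² - 8²) = √(100 - 64) = √36 = 6

6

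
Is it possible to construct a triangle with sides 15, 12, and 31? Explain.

Check the triangle inequality: 15 + 12 = 27 ≤ 31.
Since the sum of two sides does not exceed the third, no triangle can be formed.

No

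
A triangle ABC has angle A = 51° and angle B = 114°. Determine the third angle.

By the triangle angle sum property, the three interior angles of any triangle add up to 180°.
We know angle A = 51° and angle B = 114°, so their sum is 165°.
Therefore angle C = 180° - 165° = 15°.

15 degrees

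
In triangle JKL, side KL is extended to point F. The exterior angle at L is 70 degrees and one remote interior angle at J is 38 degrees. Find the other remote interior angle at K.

The exterior angle theorem states that an exterior angle equals the sum of the two non-adjacent interior angles.
So 70 = 38 + angle K, which gives angle K = 70 - 38 = 32 degrees.

32 degrees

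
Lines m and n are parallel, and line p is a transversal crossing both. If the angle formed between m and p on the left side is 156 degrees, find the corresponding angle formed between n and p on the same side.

Corresponding angles are equal: 156 degrees.

156 degrees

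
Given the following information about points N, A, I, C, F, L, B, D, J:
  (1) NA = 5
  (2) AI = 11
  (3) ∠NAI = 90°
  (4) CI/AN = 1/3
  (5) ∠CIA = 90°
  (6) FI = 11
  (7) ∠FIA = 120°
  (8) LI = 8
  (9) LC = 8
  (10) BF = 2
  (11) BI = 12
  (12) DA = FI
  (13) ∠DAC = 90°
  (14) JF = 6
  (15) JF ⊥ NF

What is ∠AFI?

Step 1: By the law of cosines on triangle FIA: FA² = 11² + 11² − 2·11·11·cos(120°) = 363, so FA = 11·√3.
Step 2: By the inverse law of cosines on triangle AFI: cos(∠AFI) = ((11·√3)² + 11² − 11²) / (2·11·√3·11) = 363/419.16 = 0.866, so ∠AFI = 30°.

Therefore, the measure of angle ∠AFI = 30°.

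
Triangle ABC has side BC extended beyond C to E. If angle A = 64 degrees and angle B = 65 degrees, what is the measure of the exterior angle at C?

Exterior angle = 64 + 65 = 129 degrees (exterior angle theorem).

129 degrees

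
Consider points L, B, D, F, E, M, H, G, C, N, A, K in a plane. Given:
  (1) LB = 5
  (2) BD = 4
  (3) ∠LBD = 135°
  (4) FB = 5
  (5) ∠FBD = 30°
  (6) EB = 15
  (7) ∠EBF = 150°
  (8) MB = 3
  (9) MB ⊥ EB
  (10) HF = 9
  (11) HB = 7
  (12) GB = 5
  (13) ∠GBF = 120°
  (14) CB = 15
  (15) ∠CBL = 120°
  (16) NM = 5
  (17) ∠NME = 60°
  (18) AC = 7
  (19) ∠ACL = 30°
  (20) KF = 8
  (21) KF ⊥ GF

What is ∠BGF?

Step 1: By the law of cosines on triangle GBF: GF² = 5² + 5² − 2·5·5·cos(120°) = 75, so GF = 5·√3.
Step 2: By the inverse law of cosines on triangle BGF: cos(∠BGF) = (5² + (5·√3)² − 5²) / (2·5·5·√3) = 75/86.6 = 0.866, so ∠BGF = 30°.

Therefore, the measure of angle ∠BGF = 30°.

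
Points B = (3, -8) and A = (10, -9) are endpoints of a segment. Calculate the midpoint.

The midpoint is the point halfway along the segment.
Move half the horizontal distance: 3 + (10 - 3)/2 = 3 + 7/2 = 13/2
Move half the vertical distance: -8 + (-9 - -8)/2 = -8 + -1/2 = -17/2
Midpoint = (13/2, -17/2)

(13/2, -17/2)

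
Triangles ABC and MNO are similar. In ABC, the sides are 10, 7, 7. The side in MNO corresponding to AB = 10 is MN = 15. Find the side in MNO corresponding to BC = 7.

Since the triangles are similar, the ratio of corresponding sides is constant.
Scale factor k = MN / AB = 15 / 10 = 3/2
NO = k * BC = 3/2 * 7 = 21/2

21/2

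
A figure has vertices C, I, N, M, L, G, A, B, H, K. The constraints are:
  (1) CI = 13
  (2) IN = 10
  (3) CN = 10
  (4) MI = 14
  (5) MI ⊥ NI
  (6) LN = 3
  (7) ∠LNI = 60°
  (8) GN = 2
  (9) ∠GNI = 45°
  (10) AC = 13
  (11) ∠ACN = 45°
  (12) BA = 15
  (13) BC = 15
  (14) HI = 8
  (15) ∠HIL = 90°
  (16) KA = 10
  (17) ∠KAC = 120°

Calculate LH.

Step 1: By the law of cosines on triangle LNI: LI² = 3² + 10² − 2·3·10·cos(60°) = 79, so LI = √79.
Step 2: By the law of cosines on triangle LIH: LH² = √79² + 8² − 2·√79·8·cos(90°) = 143, so LH = √143.

Therefore, the length of LH = √143.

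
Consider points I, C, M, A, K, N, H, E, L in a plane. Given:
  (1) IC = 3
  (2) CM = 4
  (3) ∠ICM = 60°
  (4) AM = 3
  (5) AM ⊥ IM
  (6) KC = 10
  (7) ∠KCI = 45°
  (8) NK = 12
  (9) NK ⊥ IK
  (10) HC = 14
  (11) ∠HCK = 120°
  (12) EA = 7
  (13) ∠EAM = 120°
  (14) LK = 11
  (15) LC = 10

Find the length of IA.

Step 1: By the law of cosines on triangle ICM: IM² = 3² + 4² − 2·3·4·cos(60°) = 13, so IM = √13.
Step 2: By the law of cosines on triangle IMA: IA² = √13² + 3² − 2·√13·3·cos(90°) = 22, so IA = √22.

Therefore, the length of IA = √22.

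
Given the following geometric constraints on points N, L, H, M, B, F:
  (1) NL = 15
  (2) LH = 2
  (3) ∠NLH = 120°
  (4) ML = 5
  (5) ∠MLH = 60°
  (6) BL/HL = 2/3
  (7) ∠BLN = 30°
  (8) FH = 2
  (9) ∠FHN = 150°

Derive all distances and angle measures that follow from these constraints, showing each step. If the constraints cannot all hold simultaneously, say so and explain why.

The constraints are consistent.

From the given relations:
  BL = 2/3·HL = 2/3·2 ≈ 1.33

Step 1: From NL = 15, LH = 2, and ∠NLH = 120°, by the law of cosines:
  NH² = NL² + LH² - 2·NL·LH·cos(120°) = 225 + 4 + 30 = 259
  NH ≈ 16.09

Step 2: From NL = 15, LB = 1.33, and ∠NLB = 30°, by the law of cosines:
  NB² = NL² + LB² - 2·NL·LB·cos(30°) = 225 + 1.778 - 34.64 = 192.1
  NB ≈ 13.86

Step 3: From HL = 2, LM = 5, and ∠HLM = 60°, by the law of cosines:
  HM² = HL² + LM² - 2·HL·LM·cos(60°) = 4 + 25 - 10 = 19
  HM = √19

Step 4: From NH = 16.09, HF = 2, and ∠NHF = 150°, by the law of cosines:
  NF² = NH² + HF² - 2·NH·HF·cos(150°) = 259 + 4 + 55.75 = 318.7
  NF ≈ 17.85

Step 5: From NB = 13.86, NL = 15, BL = 1.33, by the inverse law of cosines:
  cos(∠BNL) = (NB² + NL² - BL²) / (2·NB·NL)
  ∠BNL = 2.76°

Step 6: From NH = 16.09, NL = 15, HL = 2, by the inverse law of cosines:
  cos(∠HNL) = (NH² + NL² - HL²) / (2·NH·NL)
  ∠HNL = 6.18°

Step 7: From HL = 2, HM = √19, LM = 5, by the inverse law of cosines:
  cos(∠LHM) = (HL² + HM² - LM²) / (2·HL·HM)
  ∠LHM = 96.59°

Step 8: From HL = 2, HN = 16.09, LN = 15, by the inverse law of cosines:
  cos(∠LHN) = (HL² + HN² - LN²) / (2·HL·HN)
  ∠LHN = 53.82°

Step 9: From MH = √19, ML = 5, HL = 2, by the inverse law of cosines:
  cos(∠HML) = (MH² + ML² - HL²) / (2·MH·ML)
  ∠HML = 23.41°

Step 10: From BL = 1.33, BN = 13.86, LN = 15, by the inverse law of cosines:
  cos(∠LBN) = (BL² + BN² - LN²) / (2·BL·BN)
  ∠LBN = 147.24°

Step 11: From NF = 17.85, NH = 16.09, FH = 2, by the inverse law of cosines:
  cos(∠FNH) = (NF² + NH² - FH²) / (2·NF·NH)
  ∠FNH = 3.21°

Step 12: From FH = 2, FN = 17.85, HN = 16.09, by the inverse law of cosines:
  cos(∠HFN) = (FH² + FN² - HN²) / (2·FH·FN)
  ∠HFN = 26.79°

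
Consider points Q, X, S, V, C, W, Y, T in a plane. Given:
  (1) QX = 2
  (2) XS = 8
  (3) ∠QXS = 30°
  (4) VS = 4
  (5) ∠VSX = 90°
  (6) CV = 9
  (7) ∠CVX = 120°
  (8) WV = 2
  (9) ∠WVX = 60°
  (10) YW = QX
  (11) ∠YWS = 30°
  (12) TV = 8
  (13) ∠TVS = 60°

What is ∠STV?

Step 1: By the law of cosines on triangle TVS: TS² = 8² + 4² − 2·8·4·cos(60°) = 48, so TS = 4·√3.
Step 2: By the inverse law of cosines on triangle STV: cos(∠STV) = ((4·√3)² + 8² − 4²) / (2·4·√3·8) = 96/110.85 = 0.866, so ∠STV = 30°.

Therefore, the measure of angle ∠STV = 30°.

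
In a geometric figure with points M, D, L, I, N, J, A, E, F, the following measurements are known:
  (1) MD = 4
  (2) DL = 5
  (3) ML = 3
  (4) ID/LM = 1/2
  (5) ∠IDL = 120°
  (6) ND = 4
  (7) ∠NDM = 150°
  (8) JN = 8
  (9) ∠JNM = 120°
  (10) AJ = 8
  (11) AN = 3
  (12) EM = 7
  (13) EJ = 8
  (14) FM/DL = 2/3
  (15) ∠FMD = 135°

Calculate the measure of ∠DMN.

Step 1: By the law of cosines on triangle MDN: MN² = 4² + 4² − 2·4·4·cos(150°) = 59.71, so MN ≈ 7.73.
Step 2: By the inverse law of cosines on triangle DMN: cos(∠DMN) = (4² + 7.73² − 4²) / (2·4·7.73) = 59.71/61.82 = 0.9659, so ∠DMN = 15°.

Therefore, the measure of angle ∠DMN = 15°.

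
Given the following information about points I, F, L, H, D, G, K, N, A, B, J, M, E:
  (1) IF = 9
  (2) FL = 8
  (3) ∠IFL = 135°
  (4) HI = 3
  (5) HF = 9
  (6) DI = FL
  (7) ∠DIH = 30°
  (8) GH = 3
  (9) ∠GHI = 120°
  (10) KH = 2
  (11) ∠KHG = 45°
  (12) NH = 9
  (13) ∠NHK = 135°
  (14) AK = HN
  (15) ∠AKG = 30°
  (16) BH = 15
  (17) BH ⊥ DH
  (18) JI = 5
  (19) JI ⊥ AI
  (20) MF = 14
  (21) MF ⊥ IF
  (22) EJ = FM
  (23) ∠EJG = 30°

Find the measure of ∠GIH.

Step 1: By the law of cosines on triangle IHG: IG² = 3² + 3² − 2·3·3·cos(120°) = 27, so IG = 3·√3.
Step 2: By the inverse law of cosines on triangle GIH: cos(∠GIH) = ((3·√3)² + 3² − 3²) / (2·3·√3·3) = 27/31.18 = 0.866, so ∠GIH = 30°.

Therefore, the measure of angle ∠GIH = 30°.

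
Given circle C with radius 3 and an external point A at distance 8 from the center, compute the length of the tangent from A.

tangent = √(d² - r²) = √(8² - 3²) = √(64 - 9) = √55 = sqrt(55)

sqrt(55)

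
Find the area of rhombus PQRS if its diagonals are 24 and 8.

The diagonals of a rhombus divide it into four right triangles.
Each triangle has legs 24/ 2 = 12 and 8/2 = 4, so each has area (1/2)*12*4 = 24.
Four such triangles give total area = (d1 * d2) / 2 = 96.

96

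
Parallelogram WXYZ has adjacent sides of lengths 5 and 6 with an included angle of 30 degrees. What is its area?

The area of a parallelogram equals the product of two adjacent sides times the sine of the included angle.
This is because the height equals 6 * sin(30°) = 3.
Area = 5 * 3 = 15

15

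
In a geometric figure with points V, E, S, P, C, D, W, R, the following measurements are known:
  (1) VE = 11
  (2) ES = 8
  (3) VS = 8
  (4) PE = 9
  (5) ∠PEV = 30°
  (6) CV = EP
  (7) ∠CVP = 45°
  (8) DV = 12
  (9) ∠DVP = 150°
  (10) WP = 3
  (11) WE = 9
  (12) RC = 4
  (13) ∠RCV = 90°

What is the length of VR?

From the given relations: CV = EP = 9.
Step 1: By the law of cosines on triangle VCR: VR² = 9² + 4² − 2·9·4·cos(90°) = 97, so VR = √97.

Therefore, the length of VR = √97.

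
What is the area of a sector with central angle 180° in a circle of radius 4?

Sector area = πr² × θ/360
= π × 4² × 1/2
= π × 16 × 1/2
= 8*pi

8*pi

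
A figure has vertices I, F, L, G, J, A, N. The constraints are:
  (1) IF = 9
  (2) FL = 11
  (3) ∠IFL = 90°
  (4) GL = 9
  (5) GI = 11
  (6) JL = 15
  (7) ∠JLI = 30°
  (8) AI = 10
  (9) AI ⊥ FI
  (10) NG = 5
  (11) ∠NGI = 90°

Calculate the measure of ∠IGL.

Step 1: By the law of cosines on triangle IFL: IL² = 9² + 11² − 2·9·11·cos(90°) = 202, so IL ≈ 14.21.
Step 2: By the inverse law of cosines on triangle IGL: cos(∠IGL) = (11² + 9² − 14.21²) / (2·11·9) = 0/198 = 0, so ∠IGL = 90°.

Therefore, the measure of angle ∠IGL = 90°.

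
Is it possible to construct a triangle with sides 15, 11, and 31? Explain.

The longest side is 31. The other two sides sum to 11 + 15 = 26.
Since 26 ≤ 31, the two shorter sides cannot reach around to close the triangle.

No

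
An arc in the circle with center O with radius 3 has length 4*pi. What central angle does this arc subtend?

The full circumference is 2πr = 6*pi.
The arc is 4*pi / 6*pi = 2/3 of the full circle.
So the central angle = 2/3 × 360° = 240°.

240°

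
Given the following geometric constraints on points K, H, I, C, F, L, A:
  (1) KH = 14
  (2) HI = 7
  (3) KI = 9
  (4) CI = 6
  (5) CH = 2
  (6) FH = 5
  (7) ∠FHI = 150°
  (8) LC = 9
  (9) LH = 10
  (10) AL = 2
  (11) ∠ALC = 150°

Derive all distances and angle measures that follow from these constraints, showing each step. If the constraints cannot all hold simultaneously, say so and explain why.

The constraints are consistent.

Step 1: From IH = 7, HF = 5, and ∠IHF = 150°, by the law of cosines:
  IF² = IH² + HF² - 2·IH·HF·cos(150°) = 49 + 25 + 60.62 = 134.6
  IF ≈ 11.6

Step 2: From CL = 9, LA = 2, and ∠CLA = 150°, by the law of cosines:
  CA² = CL² + LA² - 2·CL·LA·cos(150°) = 81 + 4 + 31.18 = 116.2
  CA ≈ 10.78

Step 3: From KH = 14, KI = 9, HI = 7, by the inverse law of cosines:
  cos(∠HKI) = (KH² + KI² - HI²) / (2·KH·KI)
  ∠HKI = 25.21°

Step 4: From HC = 2, HI = 7, CI = 6, by the inverse law of cosines:
  cos(∠CHI) = (HC² + HI² - CI²) / (2·HC·HI)
  ∠CHI = 52.62°

Step 5: From HC = 2, HL = 10, CL = 9, by the inverse law of cosines:
  cos(∠CHL) = (HC² + HL² - CL²) / (2·HC·HL)
  ∠CHL = 54.9°

Step 6: From HI = 7, HK = 14, IK = 9, by the inverse law of cosines:
  cos(∠IHK) = (HI² + HK² - IK²) / (2·HI·HK)
  ∠IHK = 33.2°

Step 7: From IC = 6, IH = 7, CH = 2, by the inverse law of cosines:
  cos(∠CIH) = (IC² + IH² - CH²) / (2·IC·IH)
  ∠CIH = 15.36°

Step 8: From IH = 7, IK = 9, HK = 14, by the inverse law of cosines:
  cos(∠HIK) = (IH² + IK² - HK²) / (2·IH·IK)
  ∠HIK = 121.59°

Step 9: From CH = 2, CI = 6, HI = 7, by the inverse law of cosines:
  cos(∠HCI) = (CH² + CI² - HI²) / (2·CH·CI)
  ∠HCI = 112.02°

Step 10: From CH = 2, CL = 9, HL = 10, by the inverse law of cosines:
  cos(∠HCL) = (CH² + CL² - HL²) / (2·CH·CL)
  ∠HCL = 114.62°

Step 11: From LC = 9, LH = 10, CH = 2, by the inverse law of cosines:
  cos(∠CLH) = (LC² + LH² - CH²) / (2·LC·LH)
  ∠CLH = 10.48°

Step 12: From IF = 11.6, IH = 7, FH = 5, by the inverse law of cosines:
  cos(∠FIH) = (IF² + IH² - FH²) / (2·IF·IH)
  ∠FIH = 12.44°

Step 13: From CA = 10.78, CL = 9, AL = 2, by the inverse law of cosines:
  cos(∠ACL) = (CA² + CL² - AL²) / (2·CA·CL)
  ∠ACL = 5.32°

Step 14: From FH = 5, FI = 11.6, HI = 7, by the inverse law of cosines:
  cos(∠HFI) = (FH² + FI² - HI²) / (2·FH·FI)
  ∠HFI = 17.56°

Step 15: From AC = 10.78, AL = 2, CL = 9, by the inverse law of cosines:
  cos(∠CAL) = (AC² + AL² - CL²) / (2·AC·AL)
  ∠CAL = 24.68°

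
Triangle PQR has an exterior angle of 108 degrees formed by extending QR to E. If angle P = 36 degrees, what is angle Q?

By the exterior angle theorem: exterior angle = sum of remote interior angles.
108 = 36 + angle Q
angle Q = 108 - 36 = 72 degrees

72 degrees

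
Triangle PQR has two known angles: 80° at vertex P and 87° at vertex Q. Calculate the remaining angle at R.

Let angle R = x. Then 80 + 87 + x = 180.
x = 180 - 167 = 13 degrees.

13 degrees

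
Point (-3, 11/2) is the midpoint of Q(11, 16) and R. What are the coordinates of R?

Using the midpoint formula: M = ((x1 + x2)/2, (y1 + y2)/2)
We know M = (-3, 11/2) and Q = (11, 16)
For x: -3 = (11 + x2)/2, so x2 = 2*-3 - 11 = -17
For y: 11/2 = (16 + y2)/2, so y2 = 2*11/2 - 16 = -5
R = (-17, -5)

(-17, -5)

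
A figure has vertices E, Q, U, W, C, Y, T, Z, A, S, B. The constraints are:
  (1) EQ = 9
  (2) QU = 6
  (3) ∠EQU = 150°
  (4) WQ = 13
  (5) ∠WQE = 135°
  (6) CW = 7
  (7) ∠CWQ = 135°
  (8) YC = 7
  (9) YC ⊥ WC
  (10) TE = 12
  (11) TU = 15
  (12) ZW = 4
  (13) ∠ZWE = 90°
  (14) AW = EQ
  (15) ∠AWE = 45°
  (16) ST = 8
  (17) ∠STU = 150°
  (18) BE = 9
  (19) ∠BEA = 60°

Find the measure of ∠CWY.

Step 1: By the law of cosines on triangle WCY: WY² = 7² + 7² − 2·7·7·cos(90°) = 98, so WY = 7·√2.
Step 2: By the inverse law of cosines on triangle CWY: cos(∠CWY) = (7² + (7·√2)² − 7²) / (2·7·7·√2) = 98/138.59 = 0.7071, so ∠CWY = 45°.

Therefore, the measure of angle ∠CWY = 45°.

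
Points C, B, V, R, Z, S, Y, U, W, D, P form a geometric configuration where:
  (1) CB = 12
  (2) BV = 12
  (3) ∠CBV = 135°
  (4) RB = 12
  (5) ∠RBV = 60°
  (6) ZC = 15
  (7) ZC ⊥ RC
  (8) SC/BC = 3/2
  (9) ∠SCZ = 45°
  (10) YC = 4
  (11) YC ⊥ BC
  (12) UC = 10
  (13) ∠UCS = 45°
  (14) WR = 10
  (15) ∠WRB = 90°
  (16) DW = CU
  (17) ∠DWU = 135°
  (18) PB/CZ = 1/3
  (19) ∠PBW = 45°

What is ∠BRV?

Step 1: By the law of cosines on triangle RBV: RV² = 12² + 12² − 2·12·12·cos(60°) = 144, so RV = 12.
Step 2: By the inverse law of cosines on triangle BRV: cos(∠BRV) = (12² + 12² − 12²) / (2·12·12) = 144/288 = 0.5, so ∠BRV = 60°.

Therefore, the measure of angle ∠BRV = 60°.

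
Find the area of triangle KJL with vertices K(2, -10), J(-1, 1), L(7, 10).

Using the Shoelace formula for a triangle:
Area = (1/2)|x0(y1 - y2) + x1(y2 - y0) + x2(y0 - y1)|
Area = (1/2)|2(1 - 10) + -1(10 - -10) + 7(-10 - 1)|
Area = (1/2)|-18 + -20 + -77|
Area = (1/2)|-115|
Area = (1/2)(115)
Area = 115/2

115/2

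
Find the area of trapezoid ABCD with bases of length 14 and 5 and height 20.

A trapezoid's area equals the midsegment times the height.
The midsegment is (14 + 5) / 2 = 19/2.
Area = 19/2 * 20 = 190.

190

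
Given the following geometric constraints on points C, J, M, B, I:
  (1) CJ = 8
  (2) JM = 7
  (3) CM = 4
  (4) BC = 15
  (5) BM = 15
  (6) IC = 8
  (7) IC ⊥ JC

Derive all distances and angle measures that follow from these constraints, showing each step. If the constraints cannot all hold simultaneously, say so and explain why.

The constraints are consistent.

Step 1: From JC = 8, CI = 8, and ∠JCI = 90°, by the law of cosines:
  JI² = JC² + CI² - 2·JC·CI·cos(90°) = 64 + 64 - 0 = 128
  JI = 8·√2

Step 2: From CB = 15, CM = 4, BM = 15, by the inverse law of cosines:
  cos(∠BCM) = (CB² + CM² - BM²) / (2·CB·CM)
  ∠BCM = 82.34°

Step 3: From CJ = 8, CM = 4, JM = 7, by the inverse law of cosines:
  cos(∠JCM) = (CJ² + CM² - JM²) / (2·CJ·CM)
  ∠JCM = 61.03°

Step 4: From JC = 8, JM = 7, CM = 4, by the inverse law of cosines:
  cos(∠CJM) = (JC² + JM² - CM²) / (2·JC·JM)
  ∠CJM = 29.99°

Step 5: From MB = 15, MC = 4, BC = 15, by the inverse law of cosines:
  cos(∠BMC) = (MB² + MC² - BC²) / (2·MB·MC)
  ∠BMC = 82.34°

Step 6: From MC = 4, MJ = 7, CJ = 8, by the inverse law of cosines:
  cos(∠CMJ) = (MC² + MJ² - CJ²) / (2·MC·MJ)
  ∠CMJ = 88.98°

Step 7: From BC = 15, BM = 15, CM = 4, by the inverse law of cosines:
  cos(∠CBM) = (BC² + BM² - CM²) / (2·BC·BM)
  ∠CBM = 15.32°

Step 8: From JC = 8, JI = 8·√2, CI = 8, by the inverse law of cosines:
  cos(∠CJI) = (JC² + JI² - CI²) / (2·JC·JI)
  ∠CJI = 45°

Step 9: From IC = 8, IJ = 8·√2, CJ = 8, by the inverse law of cosines:
  cos(∠CIJ) = (IC² + IJ² - CJ²) / (2·IC·IJ)
  ∠CIJ = 45°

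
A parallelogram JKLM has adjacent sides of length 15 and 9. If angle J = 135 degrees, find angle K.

Opposite sides of a parallelogram are parallel, so consecutive angles form co-interior angles on a transversal.
Co-interior angles sum to 180°, giving angle K = 180 - 135 = 45 degrees.

45 degrees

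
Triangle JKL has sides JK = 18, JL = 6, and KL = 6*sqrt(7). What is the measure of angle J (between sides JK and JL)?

By the inverse law of cosines: cos(J) = (JK² + JL² - KL²) / (2 × JK × JL)
cos(J) = (18² + 6² - (6*sqrt(7))²) / (2 × 18 × 6)
cos(J) = (324 + 36 - (252)) / 216
cos(J) = 1/2
J = arccos(1/2) = 60°

60°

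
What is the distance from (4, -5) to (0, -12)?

d = sqrt((0 - 4)^2 + (-12 - -5)^2)
d = sqrt(-4^2 + -7^2)
d = sqrt(16 + 49)
d = sqrt(65)

sqrt(65)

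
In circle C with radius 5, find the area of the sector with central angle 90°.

Sector area = π(5²)(1/4) = 25*pi/4

25*pi/4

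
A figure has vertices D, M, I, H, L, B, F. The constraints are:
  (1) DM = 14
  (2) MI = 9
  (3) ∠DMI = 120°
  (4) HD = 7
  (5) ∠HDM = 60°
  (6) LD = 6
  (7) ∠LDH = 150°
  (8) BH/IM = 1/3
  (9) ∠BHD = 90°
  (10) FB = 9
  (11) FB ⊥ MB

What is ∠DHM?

Step 1: By the law of cosines on triangle HDM: HM² = 7² + 14² − 2·7·14·cos(60°) = 147, so HM = 7·√3.
Step 2: By the inverse law of cosines on triangle DHM: cos(∠DHM) = (7² + (7·√3)² − 14²) / (2·7·7·√3) = 0/169.74 = 0, so ∠DHM = 90°.

Therefore, the measure of angle ∠DHM = 90°.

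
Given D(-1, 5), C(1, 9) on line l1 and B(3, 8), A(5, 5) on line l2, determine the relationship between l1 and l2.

Slope of line 1: m1 = (9 - 5)/(1 - -1) = 4/2 = 2
Slope of line 2: m2 = (5 - 8)/(5 - 3) = -3/2 = -3/2
m1 != m2 (2 != -3/2), so not parallel.
m1 * m2 = (2) * (-3/2) = -3 != -1, so not perpendicular.
The lines are neither parallel nor perpendicular.

Neither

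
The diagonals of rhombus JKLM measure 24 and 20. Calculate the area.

The diagonals of a rhombus divide it into four right triangles.
Each triangle has legs 24/ 2 = 12 and 20/2 = 10, so each has area (1/2)*12*10 = 60.
Four such triangles give total area = (d1 * d2) / 2 = 240.

240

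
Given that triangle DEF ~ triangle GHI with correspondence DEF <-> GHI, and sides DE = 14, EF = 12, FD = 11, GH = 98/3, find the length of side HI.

k = 98/3/14 = 7/3. HI = 7/3 * 12 = 28.

28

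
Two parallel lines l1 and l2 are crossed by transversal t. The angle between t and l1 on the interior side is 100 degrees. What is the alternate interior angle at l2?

Alternate interior angles formed by parallel lines and a transversal are equal.
The given angle is 100 degrees.
The alternate interior angle = 100 degrees.

100 degrees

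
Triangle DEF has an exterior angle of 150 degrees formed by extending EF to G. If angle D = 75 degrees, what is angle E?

The exterior angle theorem states that an exterior angle equals the sum of the two non-adjacent interior angles.
So 150 = 75 + angle E, which gives angle E = 150 - 75 = 75 degrees.

75 degrees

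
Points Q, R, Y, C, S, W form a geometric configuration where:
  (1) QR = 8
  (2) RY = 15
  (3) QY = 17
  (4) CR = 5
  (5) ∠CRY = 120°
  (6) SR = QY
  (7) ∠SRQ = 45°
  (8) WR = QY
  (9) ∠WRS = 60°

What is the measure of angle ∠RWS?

From the given relations: WR = QY = 17; SR = QY = 17.
Step 1: By the law of cosines on triangle WRS: WS² = 17² + 17² − 2·17·17·cos(60°) = 289, so WS = 17.
Step 2: By the inverse law of cosines on triangle RWS: cos(∠RWS) = (17² + 17² − 17²) / (2·17·17) = 289/578 = 0.5, so ∠RWS = 60°.

Therefore, the measure of angle ∠RWS = 60°.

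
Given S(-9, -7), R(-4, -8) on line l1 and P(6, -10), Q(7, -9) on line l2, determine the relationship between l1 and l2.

Slope of line 1: m1 = (-8 - -7)/(-4 - -9) = -1/5 = -1/5
Slope of line 2: m2 = (-9 - -10)/(7 - 6) = 1/1 = 1
For parallel lines we need equal slopes: -1/5 != 1.
For perpendicular lines we need m1*m2 = -1: (-1/5)(1) = -1/5 != -1.
Since neither condition holds, the lines are neither parallel nor perpendicular.

Neither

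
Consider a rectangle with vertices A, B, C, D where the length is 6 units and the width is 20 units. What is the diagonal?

d = sqrt(6^2 + 20^2) = sqrt(436) = 2*sqrt(109)

2*sqrt(109)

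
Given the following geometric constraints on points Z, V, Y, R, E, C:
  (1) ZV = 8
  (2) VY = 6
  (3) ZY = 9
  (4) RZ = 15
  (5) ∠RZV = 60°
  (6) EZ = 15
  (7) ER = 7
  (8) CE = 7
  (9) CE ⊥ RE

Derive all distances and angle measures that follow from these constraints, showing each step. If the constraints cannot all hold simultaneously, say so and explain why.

The constraints are consistent.

Step 1: From VZ = 8, ZR = 15, and ∠VZR = 60°, by the law of cosines:
  VR² = VZ² + ZR² - 2·VZ·ZR·cos(60°) = 64 + 225 - 120 = 169
  VR = 13

Step 2: From RE = 7, EC = 7, and ∠REC = 90°, by the law of cosines:
  RC² = RE² + EC² - 2·RE·EC·cos(90°) = 49 + 49 - 0 = 98
  RC = 7·√2

Step 3: From ZE = 15, ZR = 15, ER = 7, by the inverse law of cosines:
  cos(∠EZR) = (ZE² + ZR² - ER²) / (2·ZE·ZR)
  ∠EZR = 26.99°

Step 4: From ZV = 8, ZY = 9, VY = 6, by the inverse law of cosines:
  cos(∠VZY) = (ZV² + ZY² - VY²) / (2·ZV·ZY)
  ∠VZY = 40.8°

Step 5: From VY = 6, VZ = 8, YZ = 9, by the inverse law of cosines:
  cos(∠YVZ) = (VY² + VZ² - YZ²) / (2·VY·VZ)
  ∠YVZ = 78.58°

Step 6: From YV = 6, YZ = 9, VZ = 8, by the inverse law of cosines:
  cos(∠VYZ) = (YV² + YZ² - VZ²) / (2·YV·YZ)
  ∠VYZ = 60.61°

Step 7: From RE = 7, RZ = 15, EZ = 15, by the inverse law of cosines:
  cos(∠ERZ) = (RE² + RZ² - EZ²) / (2·RE·RZ)
  ∠ERZ = 76.51°

Step 8: From ER = 7, EZ = 15, RZ = 15, by the inverse law of cosines:
  cos(∠REZ) = (ER² + EZ² - RZ²) / (2·ER·EZ)
  ∠REZ = 76.51°

Step 9: From VR = 13, VZ = 8, RZ = 15, by the inverse law of cosines:
  cos(∠RVZ) = (VR² + VZ² - RZ²) / (2·VR·VZ)
  ∠RVZ = 87.8°

Step 10: From RC = 7·√2, RE = 7, CE = 7, by the inverse law of cosines:
  cos(∠CRE) = (RC² + RE² - CE²) / (2·RC·RE)
  ∠CRE = 45°

Step 11: From RV = 13, RZ = 15, VZ = 8, by the inverse law of cosines:
  cos(∠VRZ) = (RV² + RZ² - VZ²) / (2·RV·RZ)
  ∠VRZ = 32.2°

Step 12: From CE = 7, CR = 7·√2, ER = 7, by the inverse law of cosines:
  cos(∠ECR) = (CE² + CR² - ER²) / (2·CE·CR)
  ∠ECR = 45°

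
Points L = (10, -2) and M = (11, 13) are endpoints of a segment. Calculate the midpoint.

M = ((x₁ + x₂)/2, (y₁ + y₂)/2)
= ((10 + 11)/2, (-2 + 13)/2)
= (21/2, 11/2) = (21/2, 11/2)

(21/2, 11/2)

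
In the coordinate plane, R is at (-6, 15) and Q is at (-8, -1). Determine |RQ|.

d = sqrt((-2)^2 + (-16)^2) = sqrt(260) = 2*sqrt(65)

2*sqrt(65)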